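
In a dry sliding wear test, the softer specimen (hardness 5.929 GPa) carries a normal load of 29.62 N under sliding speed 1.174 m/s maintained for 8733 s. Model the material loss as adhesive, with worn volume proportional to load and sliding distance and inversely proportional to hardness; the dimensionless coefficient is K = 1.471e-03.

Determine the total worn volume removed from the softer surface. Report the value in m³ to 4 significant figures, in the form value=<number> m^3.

Intermediates are displayed rounded, and all arithmetic carries exact precision. Rounded just once: four significant digits.
Convert: Path length L = v·t = 1.174 m/s × 8733 s = 1.025e+04 m.
Convert: Hardness H = 5.929 GPa = 5.929e+09 Pa.
Collected in SI base units: W = 29.62 N, H = 5.929e+09 Pa, K = 1.471e-03.
By Archard's law, V = K·W·L/H = 1.471e-03 · 29.62 · 1.025e+04 / 5.929e+09 = 7.534e-08 m³.

value=7.534e-08 m^3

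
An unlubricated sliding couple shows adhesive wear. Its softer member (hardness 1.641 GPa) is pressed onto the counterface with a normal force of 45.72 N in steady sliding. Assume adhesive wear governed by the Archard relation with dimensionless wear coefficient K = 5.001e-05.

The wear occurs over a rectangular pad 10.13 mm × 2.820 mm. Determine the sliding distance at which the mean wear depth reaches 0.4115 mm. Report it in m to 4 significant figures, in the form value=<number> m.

All arithmetic holds full float precision. Displayed values are rounded. Rounded just once, at 4 significant figures.
Convert: Hardness H = 1.641 GPa = 1.641e+09 Pa.
Convert: Pad sides 10.13 mm × 2.820 mm = 0.01013 m × 0.002820 m. Contact area A = 0.01013 m × 0.002820 m = 2.857e-05 m².
Convert: Depth limit h_lim = 0.4115 mm = 4.115e-04 m.
As SI base values: W = 45.72 N, H = 1.641e+09 Pa, K = 5.001e-05.
Volume at the limit: V_lim = h_lim·A = 4.115e-04 · 2.857e-05 = 1.176e-08 m³.
Life L = V_lim·H/(K·W) = 1.176e-08 · 1.641e+09 / (5.001e-05 · 45.72) = 8437 m.

value=8437 m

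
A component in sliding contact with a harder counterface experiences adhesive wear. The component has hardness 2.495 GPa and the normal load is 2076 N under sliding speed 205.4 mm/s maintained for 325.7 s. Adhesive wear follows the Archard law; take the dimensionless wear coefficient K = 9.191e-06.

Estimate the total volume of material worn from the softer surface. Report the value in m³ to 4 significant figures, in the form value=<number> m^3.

Printed values are rounded, and all working math holds full float precision; one last rounding to 4 significant figures.
Convert: Sliding speed v = 205.4 mm/s = 0.2054 m/s. Total distance L = v·t = 0.2054 m/s × 325.7 s = 66.90 m.
Convert: Hardness H = 2.495 GPa = 2.495e+09 Pa.
In SI base units: W = 2076 N, H = 2.495e+09 Pa, K = 9.191e-06.
Apply Archard: V = K·W·L/H = 9.191e-06 · 2076 · 66.90 / 2.495e+09 = 5.116e-10 m³.

value=5.116e-10 m^3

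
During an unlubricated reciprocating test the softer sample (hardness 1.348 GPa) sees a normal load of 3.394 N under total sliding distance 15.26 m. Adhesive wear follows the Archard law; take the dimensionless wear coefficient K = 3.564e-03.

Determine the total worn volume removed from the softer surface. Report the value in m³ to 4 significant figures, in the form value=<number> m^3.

Printed values are rounded — all working math keeps exact precision, and a lone final rounding to four significant digits.
Convert: Hardness H = 1.348 GPa = 1.348e+09 Pa.
In SI base units: W = 3.394 N, H = 1.348e+09 Pa, K = 3.564e-03.
Worn volume V = K·W·L/H = 3.564e-03 · 3.394 · 15.26 / 1.348e+09 = 1.369e-10 m³.

value=1.369e-10 m^3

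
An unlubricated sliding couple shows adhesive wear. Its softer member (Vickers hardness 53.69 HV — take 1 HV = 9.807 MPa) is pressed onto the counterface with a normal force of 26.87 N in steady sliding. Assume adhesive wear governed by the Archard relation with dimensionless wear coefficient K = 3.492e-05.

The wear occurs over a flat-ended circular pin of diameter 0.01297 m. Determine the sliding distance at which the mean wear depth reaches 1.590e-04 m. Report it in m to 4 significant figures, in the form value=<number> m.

value=1.179e+04 m

Intermediates are shown rounded. All working math holds full precision — a single final rounding, at four significant figures.
Hardness H = 53.69 HV × 9.807 MPa/HV = 526.5 MPa = 5.265e+08 Pa.
Contact area A = π·d²/4 = π·(0.01297 m)²/4 = 1.321e-04 m².
In SI base units: W = 26.87 N, H = 5.265e+08 Pa, K = 3.492e-05.
Wearable volume V_lim = h_lim·A = 1.590e-04 · 1.321e-04 = 2.101e-08 m³.
Thus life L = V_lim·H/(K·W) = 2.101e-08 · 5.265e+08 / (3.492e-05 · 26.87) = 1.179e+04 m.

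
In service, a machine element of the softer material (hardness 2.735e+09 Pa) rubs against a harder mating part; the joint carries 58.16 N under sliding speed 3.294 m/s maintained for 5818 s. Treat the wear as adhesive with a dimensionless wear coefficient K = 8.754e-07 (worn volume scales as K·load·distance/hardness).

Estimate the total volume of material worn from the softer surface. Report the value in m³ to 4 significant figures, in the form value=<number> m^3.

value=3.568e-10 m^3

Displayed values are rounded. The algebra keeps exact precision; a lone final rounding: 4 significant digits.
Distance L = v·t = 3.294 m/s × 5818 s = 1.916e+04 m.
Restated in SI base units: W = 58.16 N, H = 2.735e+09 Pa, K = 8.754e-07.
Worn volume V = K·W·L/H = 8.754e-07 · 58.16 · 1.916e+04 / 2.735e+09 = 3.568e-10 m³.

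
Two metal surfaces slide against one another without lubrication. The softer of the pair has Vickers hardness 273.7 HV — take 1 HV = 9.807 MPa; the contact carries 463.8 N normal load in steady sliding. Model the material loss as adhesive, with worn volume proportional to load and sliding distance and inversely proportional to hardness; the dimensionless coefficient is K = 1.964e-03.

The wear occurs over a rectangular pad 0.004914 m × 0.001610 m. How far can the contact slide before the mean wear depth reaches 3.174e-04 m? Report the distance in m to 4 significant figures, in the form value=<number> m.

value=7.400 m

All arithmetic carries exact precision; intermediates are printed rounded. Rounded once at the end: four significant digits.
Hardness H = 273.7 HV × 9.807 MPa/HV = 2684 MPa = 2.684e+09 Pa.
Contact area A = 0.004914 m × 0.001610 m = 7.912e-06 m².
In SI base units: W = 463.8 N, H = 2.684e+09 Pa, K = 1.964e-03.
Wearable volume V_lim = h_lim·A = 3.174e-04 · 7.912e-06 = 2.511e-09 m³.
Thus life L = V_lim·H/(K·W) = 2.511e-09 · 2.684e+09 / (1.964e-03 · 463.8) = 7.400 m.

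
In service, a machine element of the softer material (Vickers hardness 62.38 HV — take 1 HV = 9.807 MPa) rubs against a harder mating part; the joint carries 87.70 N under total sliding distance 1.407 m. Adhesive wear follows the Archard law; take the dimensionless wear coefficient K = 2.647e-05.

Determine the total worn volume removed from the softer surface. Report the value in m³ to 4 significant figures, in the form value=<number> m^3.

Shown intermediates are rounded. All working math maintains full precision — a lone final rounding: 4 significant digits.
Convert: Hardness H = 62.38 HV × 9.807 MPa/HV = 611.8 MPa = 6.118e+08 Pa.
In SI base units, W = 87.70 N, H = 6.118e+08 Pa, K = 2.647e-05.
Archard volume V = K·W·L/H = 2.647e-05 · 87.70 · 1.407 / 6.118e+08 = 5.339e-12 m³.

value=5.339e-12 m^3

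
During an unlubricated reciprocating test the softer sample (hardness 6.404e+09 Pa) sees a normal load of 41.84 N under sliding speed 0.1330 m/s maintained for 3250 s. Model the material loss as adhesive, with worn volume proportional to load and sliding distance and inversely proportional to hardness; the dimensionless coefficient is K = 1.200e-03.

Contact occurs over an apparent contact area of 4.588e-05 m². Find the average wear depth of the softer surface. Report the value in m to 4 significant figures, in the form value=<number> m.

value=7.386e-05 m

All working math carries exact precision. Intermediate values are displayed rounded — a lone final rounding to 4 significant digits.
Path length L = v·t = 0.1330 m/s × 3250 s = 432.2 m.
SI base units throughout: W = 41.84 N, H = 6.404e+09 Pa, K = 1.200e-03.
Apply Archard: V = K·W·L/H = 1.200e-03 · 41.84 · 432.2 / 6.404e+09 = 3.389e-09 m³.
Wear depth h = V/A = 3.389e-09 / 4.588e-05 = 7.386e-05 m.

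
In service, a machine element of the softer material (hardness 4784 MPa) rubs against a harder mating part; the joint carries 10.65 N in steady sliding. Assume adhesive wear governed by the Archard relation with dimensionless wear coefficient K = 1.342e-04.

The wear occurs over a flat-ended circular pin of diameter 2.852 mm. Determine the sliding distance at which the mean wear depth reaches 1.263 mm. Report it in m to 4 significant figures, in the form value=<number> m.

Intermediates are shown rounded, and each operation keeps full float precision. Rounded just once, at 4 significant digits.
Hardness H = 4784 MPa = 4.784e+09 Pa.
Pin diameter d = 2.852 mm = 0.002852 m. Contact area A = π·d²/4 = π·(0.002852 m)²/4 = 6.388e-06 m².
Depth limit h_lim = 1.263 mm = 0.001263 m.
Expressed in SI base units: W = 10.65 N, H = 4.784e+09 Pa, K = 1.342e-04.
Limit volume V_lim = h_lim·A = 0.001263 · 6.388e-06 = 8.068e-09 m³.
Inverting, life L = V_lim·H/(K·W) = 8.068e-09 · 4.784e+09 / (1.342e-04 · 10.65) = 2.701e+04 m.

value=2.701e+04 m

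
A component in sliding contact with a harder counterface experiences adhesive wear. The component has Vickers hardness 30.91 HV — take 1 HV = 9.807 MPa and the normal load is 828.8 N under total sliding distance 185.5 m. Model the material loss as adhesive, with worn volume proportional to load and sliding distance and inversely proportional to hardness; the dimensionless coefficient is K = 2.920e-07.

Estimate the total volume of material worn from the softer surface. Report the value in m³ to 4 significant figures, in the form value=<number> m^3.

value=1.481e-10 m^3

Shown intermediates are rounded; the computation holds full float precision — a single final rounding to 4 significant digits.
Hardness H = 30.91 HV × 9.807 MPa/HV = 303.1 MPa = 3.031e+08 Pa.
In SI base units: W = 828.8 N, H = 3.031e+08 Pa, K = 2.920e-07.
Archard volume V = K·W·L/H = 2.920e-07 · 828.8 · 185.5 / 3.031e+08 = 1.481e-10 m³.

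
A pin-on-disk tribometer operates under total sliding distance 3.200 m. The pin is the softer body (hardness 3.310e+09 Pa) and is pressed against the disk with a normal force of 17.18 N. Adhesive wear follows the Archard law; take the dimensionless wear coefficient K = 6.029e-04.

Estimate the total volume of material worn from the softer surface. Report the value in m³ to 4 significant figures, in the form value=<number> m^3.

value=1.001e-11 m^3

All working math runs at exact precision, and intermediates are shown rounded. Rounded just once, at four significant digits.
As SI base values: W = 17.18 N, H = 3.310e+09 Pa, K = 6.029e-04.
Wear volume V = K·W·L/H = 6.029e-04 · 17.18 · 3.200 / 3.310e+09 = 1.001e-11 m³.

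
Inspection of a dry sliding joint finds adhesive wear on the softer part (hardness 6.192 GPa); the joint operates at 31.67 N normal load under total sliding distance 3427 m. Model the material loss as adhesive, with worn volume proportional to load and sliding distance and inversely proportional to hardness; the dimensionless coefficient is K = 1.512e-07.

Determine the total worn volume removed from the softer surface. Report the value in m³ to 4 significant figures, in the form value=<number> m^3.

The algebra runs at full float precision, and intermediates are shown rounded; rounded once at the end, at four significant figures.
Convert: Hardness H = 6.192 GPa = 6.192e+09 Pa.
As SI base values: W = 31.67 N, H = 6.192e+09 Pa, K = 1.512e-07.
By Archard's law, V = K·W·L/H = 1.512e-07 · 31.67 · 3427 / 6.192e+09 = 2.650e-12 m³.

value=2.650e-12 m^3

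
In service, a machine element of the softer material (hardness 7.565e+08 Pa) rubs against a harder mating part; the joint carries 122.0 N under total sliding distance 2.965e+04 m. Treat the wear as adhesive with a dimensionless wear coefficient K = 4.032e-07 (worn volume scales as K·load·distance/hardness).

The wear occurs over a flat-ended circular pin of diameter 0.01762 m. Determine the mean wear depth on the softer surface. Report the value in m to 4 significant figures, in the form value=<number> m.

The intermediates are displayed rounded — all working math carries full precision. Rounded just once, at four significant figures.
Contact area A = π·d²/4 = π·(0.01762 m)²/4 = 2.438e-04 m².
As SI base values: W = 122.0 N, H = 7.565e+08 Pa, K = 4.032e-07.
Wear volume V = K·W·L/H = 4.032e-07 · 122.0 · 2.965e+04 / 7.565e+08 = 1.928e-09 m³.
Mean depth h = V/A = 1.928e-09 / 2.438e-04 = 7.907e-06 m.

value=7.907e-06 m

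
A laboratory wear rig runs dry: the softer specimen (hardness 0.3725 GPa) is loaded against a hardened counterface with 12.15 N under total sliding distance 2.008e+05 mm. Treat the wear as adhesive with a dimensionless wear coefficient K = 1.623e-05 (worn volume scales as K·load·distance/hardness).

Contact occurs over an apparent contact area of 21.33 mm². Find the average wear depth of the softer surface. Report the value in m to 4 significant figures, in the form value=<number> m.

Intermediates appear rounded — the algebra keeps exact precision — one last rounding to four significant figures.
Path length L = 2.008e+05 mm = 200.8 m.
Hardness H = 0.3725 GPa = 3.725e+08 Pa.
Contact area A = 21.33 mm² = 2.133e-05 m².
Restated in SI base units: W = 12.15 N, H = 3.725e+08 Pa, K = 1.623e-05.
Volume removed: V = K·W·L/H = 1.623e-05 · 12.15 · 200.8 / 3.725e+08 = 1.063e-10 m³.
Depth of wear h = V/A = 1.063e-10 / 2.133e-05 = 4.984e-06 m.

value=4.984e-06 m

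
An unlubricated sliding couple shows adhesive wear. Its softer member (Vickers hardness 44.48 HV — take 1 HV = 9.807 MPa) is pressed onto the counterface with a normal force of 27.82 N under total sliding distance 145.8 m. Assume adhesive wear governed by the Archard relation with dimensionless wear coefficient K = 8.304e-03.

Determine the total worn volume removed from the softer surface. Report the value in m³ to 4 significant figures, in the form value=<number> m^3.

value=7.721e-08 m^3

Intermediates are shown rounded; all working math carries full precision, and one final rounding, at four significant digits.
Convert: Hardness H = 44.48 HV × 9.807 MPa/HV = 436.2 MPa = 4.362e+08 Pa.
Working in SI base units: W = 27.82 N, H = 4.362e+08 Pa, K = 8.304e-03.
Apply Archard: V = K·W·L/H = 8.304e-03 · 27.82 · 145.8 / 4.362e+08 = 7.721e-08 m³.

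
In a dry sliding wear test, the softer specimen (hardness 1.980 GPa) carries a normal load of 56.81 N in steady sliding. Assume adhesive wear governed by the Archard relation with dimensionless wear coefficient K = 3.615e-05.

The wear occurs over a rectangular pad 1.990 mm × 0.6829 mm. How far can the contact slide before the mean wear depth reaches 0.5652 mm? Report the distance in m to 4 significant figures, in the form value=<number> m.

value=740.5 m

Displayed values are rounded. Each operation holds exact precision; one last rounding, at 4 significant digits.
Hardness H = 1.980 GPa = 1.980e+09 Pa.
Pad sides 1.990 mm × 0.6829 mm = 1.990e-03 m × 6.829e-04 m. Contact area A = 1.990e-03 m × 6.829e-04 m = 1.359e-06 m².
Depth limit h_lim = 0.5652 mm = 5.652e-04 m.
Working in SI base units: W = 56.81 N, H = 1.980e+09 Pa, K = 3.615e-05.
Wearable volume V_lim = h_lim·A = 5.652e-04 · 1.359e-06 = 7.681e-10 m³.
Thus life L = V_lim·H/(K·W) = 7.681e-10 · 1.980e+09 / (3.615e-05 · 56.81) = 740.5 m.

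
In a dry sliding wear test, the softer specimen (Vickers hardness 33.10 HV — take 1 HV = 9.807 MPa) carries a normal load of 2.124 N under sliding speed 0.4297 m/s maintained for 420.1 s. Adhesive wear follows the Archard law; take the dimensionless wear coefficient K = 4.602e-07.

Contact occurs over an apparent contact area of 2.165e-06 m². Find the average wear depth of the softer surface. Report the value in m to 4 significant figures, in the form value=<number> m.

value=2.511e-07 m

Intermediates are shown rounded; all arithmetic runs at full precision. Rounded just once: four significant digits.
Convert: The distance L = v·t = 0.4297 m/s × 420.1 s = 180.5 m.
Convert: Hardness H = 33.10 HV × 9.807 MPa/HV = 324.6 MPa = 3.246e+08 Pa.
Working in SI base units: W = 2.124 N, H = 3.246e+08 Pa, K = 4.602e-07.
Wear volume V = K·W·L/H = 4.602e-07 · 2.124 · 180.5 / 3.246e+08 = 5.436e-13 m³.
Depth h = V/A = 5.436e-13 / 2.165e-06 = 2.511e-07 m.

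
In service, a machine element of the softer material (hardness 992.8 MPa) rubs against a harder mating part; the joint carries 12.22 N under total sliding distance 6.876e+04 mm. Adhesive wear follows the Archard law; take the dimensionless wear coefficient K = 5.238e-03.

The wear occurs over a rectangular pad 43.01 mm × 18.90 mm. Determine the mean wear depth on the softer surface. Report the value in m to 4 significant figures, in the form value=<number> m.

value=5.454e-06 m

Printed values are rounded, and the computation carries full precision — a lone final rounding, at 4 significant digits.
Convert: The distance L = 6.876e+04 mm = 68.76 m.
Convert: Hardness H = 992.8 MPa = 9.928e+08 Pa.
Convert: Pad sides 43.01 mm × 18.90 mm = 0.04301 m × 0.01890 m. Contact area A = 0.04301 m × 0.01890 m = 8.129e-04 m².
As SI base values: W = 12.22 N, H = 9.928e+08 Pa, K = 5.238e-03.
Worn volume V = K·W·L/H = 5.238e-03 · 12.22 · 68.76 / 9.928e+08 = 4.433e-09 m³.
Depth h = V/A = 4.433e-09 / 8.129e-04 = 5.454e-06 m.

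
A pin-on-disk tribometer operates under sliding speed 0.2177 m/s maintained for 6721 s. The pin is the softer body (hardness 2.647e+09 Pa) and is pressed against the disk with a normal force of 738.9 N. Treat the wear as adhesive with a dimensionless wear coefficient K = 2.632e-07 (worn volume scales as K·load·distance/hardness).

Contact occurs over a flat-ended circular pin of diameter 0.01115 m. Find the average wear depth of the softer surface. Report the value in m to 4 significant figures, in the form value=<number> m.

value=1.101e-06 m

Intermediate values appear rounded — the computation holds full float precision — rounded just once: 4 significant digits.
Convert: Path length L = v·t = 0.2177 m/s × 6721 s = 1463 m.
Convert: Contact area A = π·d²/4 = π·(0.01115 m)²/4 = 9.764e-05 m².
Restated in SI base units: W = 738.9 N, H = 2.647e+09 Pa, K = 2.632e-07.
Archard relation: V = K·W·L/H = 2.632e-07 · 738.9 · 1463 / 2.647e+09 = 1.075e-10 m³.
Mean depth h = V/A = 1.075e-10 / 9.764e-05 = 1.101e-06 m.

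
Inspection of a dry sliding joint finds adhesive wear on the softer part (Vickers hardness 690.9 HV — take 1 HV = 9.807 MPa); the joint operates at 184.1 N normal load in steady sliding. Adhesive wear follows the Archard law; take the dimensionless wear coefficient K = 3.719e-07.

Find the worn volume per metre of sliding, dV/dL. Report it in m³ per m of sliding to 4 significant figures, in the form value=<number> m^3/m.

All arithmetic holds full precision, and intermediates are shown rounded; a single final rounding, at 4 significant digits.
Convert: Hardness H = 690.9 HV × 9.807 MPa/HV = 6776 MPa = 6.776e+09 Pa.
As SI base values: W = 184.1 N, H = 6.776e+09 Pa, K = 3.719e-07.
Sliding wear rate dV/dL = K·W/H (independent of L): 3.719e-07 · 184.1 / 6.776e+09 = 1.010e-14 m³/m.

value=1.010e-14 m^3/m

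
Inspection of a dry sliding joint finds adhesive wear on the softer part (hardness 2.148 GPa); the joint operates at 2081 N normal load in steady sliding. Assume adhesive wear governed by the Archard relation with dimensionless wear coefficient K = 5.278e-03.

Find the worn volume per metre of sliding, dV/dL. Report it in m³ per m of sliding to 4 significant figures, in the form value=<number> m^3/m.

value=5.113e-09 m^3/m

The algebra maintains full precision. Intermediate values are displayed rounded, and rounded once at the end: four significant digits.
Convert: Hardness H = 2.148 GPa = 2.148e+09 Pa.
Expressed in SI base units: W = 2081 N, H = 2.148e+09 Pa, K = 5.278e-03.
Rate of wear dV/dL = K·W/H, per unit distance: 5.278e-03 · 2081 / 2.148e+09 = 5.113e-09 m³/m.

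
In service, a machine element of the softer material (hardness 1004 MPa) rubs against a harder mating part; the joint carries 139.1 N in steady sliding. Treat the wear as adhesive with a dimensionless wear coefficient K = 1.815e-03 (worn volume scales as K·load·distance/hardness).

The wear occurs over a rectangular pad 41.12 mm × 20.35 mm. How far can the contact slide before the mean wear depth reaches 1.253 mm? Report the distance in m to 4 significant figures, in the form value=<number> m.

value=4170 m

The computation holds full float precision; intermediate values appear rounded; one last rounding: 4 significant digits.
Convert: Hardness H = 1004 MPa = 1.004e+09 Pa.
Convert: Pad sides 41.12 mm × 20.35 mm = 0.04112 m × 0.02035 m. Contact area A = 0.04112 m × 0.02035 m = 8.368e-04 m².
Convert: Depth limit h_lim = 1.253 mm = 0.001253 m.
Working in SI base units: W = 139.1 N, H = 1.004e+09 Pa, K = 1.815e-03.
Permissible volume V_lim = h_lim·A = 0.001253 · 8.368e-04 = 1.049e-06 m³.
Inverting, life L = V_lim·H/(K·W) = 1.049e-06 · 1.004e+09 / (1.815e-03 · 139.1) = 4170 m.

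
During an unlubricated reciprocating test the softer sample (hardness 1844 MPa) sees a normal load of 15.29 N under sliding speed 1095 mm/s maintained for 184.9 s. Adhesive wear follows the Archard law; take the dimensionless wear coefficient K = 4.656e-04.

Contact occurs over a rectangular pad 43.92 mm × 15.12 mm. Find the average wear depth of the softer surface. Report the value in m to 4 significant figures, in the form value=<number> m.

value=1.177e-06 m

All arithmetic runs at full precision, and the intermediates appear rounded, and a lone final rounding, at 4 significant figures.
Convert: Sliding speed v = 1095 mm/s = 1.095 m/s. Distance covered L = v·t = 1.095 m/s × 184.9 s = 202.5 m.
Convert: Hardness H = 1844 MPa = 1.844e+09 Pa.
Convert: Pad sides 43.92 mm × 15.12 mm = 0.04392 m × 0.01512 m. Contact area A = 0.04392 m × 0.01512 m = 6.641e-04 m².
Collected in SI base units: W = 15.29 N, H = 1.844e+09 Pa, K = 4.656e-04.
The Archard volume V = K·W·L/H = 4.656e-04 · 15.29 · 202.5 / 1.844e+09 = 7.816e-10 m³.
Wear depth h = V/A = 7.816e-10 / 6.641e-04 = 1.177e-06 m.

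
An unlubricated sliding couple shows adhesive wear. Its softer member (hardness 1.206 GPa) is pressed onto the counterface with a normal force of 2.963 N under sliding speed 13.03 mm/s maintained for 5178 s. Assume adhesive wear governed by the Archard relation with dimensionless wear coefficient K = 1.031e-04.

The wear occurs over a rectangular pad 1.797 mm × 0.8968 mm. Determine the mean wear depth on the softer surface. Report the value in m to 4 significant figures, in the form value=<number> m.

value=1.060e-05 m

Each operation runs at exact precision; quoted intermediates are rounded, and a lone final rounding, at four significant digits.
Convert: Sliding speed v = 13.03 mm/s = 0.01303 m/s. Distance L = v·t = 0.01303 m/s × 5178 s = 67.47 m.
Convert: Hardness H = 1.206 GPa = 1.206e+09 Pa.
Convert: Pad sides 1.797 mm × 0.8968 mm = 1.797e-03 m × 8.968e-04 m. Contact area A = 1.797e-03 m × 8.968e-04 m = 1.612e-06 m².
In SI base units, W = 2.963 N, H = 1.206e+09 Pa, K = 1.031e-04.
The Archard volume V = K·W·L/H = 1.031e-04 · 2.963 · 67.47 / 1.206e+09 = 1.709e-11 m³.
Wear depth h = V/A = 1.709e-11 / 1.612e-06 = 1.060e-05 m.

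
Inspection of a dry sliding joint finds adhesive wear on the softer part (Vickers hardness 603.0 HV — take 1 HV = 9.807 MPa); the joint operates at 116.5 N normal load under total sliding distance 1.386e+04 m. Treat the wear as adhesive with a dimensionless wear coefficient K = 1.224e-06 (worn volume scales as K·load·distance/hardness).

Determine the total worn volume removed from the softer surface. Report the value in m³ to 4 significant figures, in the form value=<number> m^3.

value=3.342e-10 m^3

Intermediates are printed rounded, and all working math holds full float precision — rounded once at the end: four significant figures.
Convert: Hardness H = 603.0 HV × 9.807 MPa/HV = 5914 MPa = 5.914e+09 Pa.
Restated in SI base units: W = 116.5 N, H = 5.914e+09 Pa, K = 1.224e-06.
By Archard's law, V = K·W·L/H = 1.224e-06 · 116.5 · 1.386e+04 / 5.914e+09 = 3.342e-10 m³.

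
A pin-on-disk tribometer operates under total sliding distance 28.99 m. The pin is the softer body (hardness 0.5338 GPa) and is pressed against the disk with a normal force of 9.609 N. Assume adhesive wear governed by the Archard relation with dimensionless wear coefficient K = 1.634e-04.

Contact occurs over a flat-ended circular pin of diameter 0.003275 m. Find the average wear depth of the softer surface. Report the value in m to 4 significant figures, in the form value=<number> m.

value=1.012e-05 m

The computation runs at exact precision — quoted intermediates are rounded. Rounded once at the end to four significant digits.
Hardness H = 0.5338 GPa = 5.338e+08 Pa.
Contact area A = π·d²/4 = π·(0.003275 m)²/4 = 8.424e-06 m².
In SI base units: W = 9.609 N, H = 5.338e+08 Pa, K = 1.634e-04.
Worn volume V = K·W·L/H = 1.634e-04 · 9.609 · 28.99 / 5.338e+08 = 8.527e-11 m³.
Depth of wear h = V/A = 8.527e-11 / 8.424e-06 = 1.012e-05 m.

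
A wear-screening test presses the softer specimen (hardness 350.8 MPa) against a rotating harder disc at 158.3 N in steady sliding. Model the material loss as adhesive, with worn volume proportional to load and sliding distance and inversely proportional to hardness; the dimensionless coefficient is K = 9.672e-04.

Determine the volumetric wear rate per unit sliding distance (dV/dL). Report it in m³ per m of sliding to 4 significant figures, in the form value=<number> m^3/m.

Intermediates are displayed rounded. Every step holds full precision, and one final rounding: 4 significant digits.
Convert: Hardness H = 350.8 MPa = 3.508e+08 Pa.
As SI base values: W = 158.3 N, H = 3.508e+08 Pa, K = 9.672e-04.
The wear rate dV/dL = K·W/H: 9.672e-04 · 158.3 / 3.508e+08 = 4.365e-10 m³/m.

value=4.365e-10 m^3/m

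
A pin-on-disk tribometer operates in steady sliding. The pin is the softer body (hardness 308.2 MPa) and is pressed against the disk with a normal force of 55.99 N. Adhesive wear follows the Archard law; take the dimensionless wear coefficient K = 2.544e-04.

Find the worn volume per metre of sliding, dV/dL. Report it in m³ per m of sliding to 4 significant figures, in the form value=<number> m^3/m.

value=4.622e-11 m^3/m

Each operation carries full float precision. Shown intermediates are rounded, and a single final rounding, at four significant digits.
Convert: Hardness H = 308.2 MPa = 3.082e+08 Pa.
Restated in SI base units: W = 55.99 N, H = 3.082e+08 Pa, K = 2.544e-04.
Volumetric rate dV/dL = K·W/H: 2.544e-04 · 55.99 / 3.082e+08 = 4.622e-11 m³/m.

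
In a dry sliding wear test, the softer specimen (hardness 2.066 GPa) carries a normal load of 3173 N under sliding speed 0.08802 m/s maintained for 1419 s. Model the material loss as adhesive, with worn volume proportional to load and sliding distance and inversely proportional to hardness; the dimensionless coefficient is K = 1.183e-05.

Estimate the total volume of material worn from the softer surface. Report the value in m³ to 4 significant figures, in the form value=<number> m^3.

All working math maintains full float precision; intermediates are shown rounded — a single final rounding to four significant digits.
Convert: Path length L = v·t = 0.08802 m/s × 1419 s = 124.9 m.
Convert: Hardness H = 2.066 GPa = 2.066e+09 Pa.
Working in SI base units: W = 3173 N, H = 2.066e+09 Pa, K = 1.183e-05.
By Archard's law, V = K·W·L/H = 1.183e-05 · 3173 · 124.9 / 2.066e+09 = 2.269e-09 m³.

value=2.269e-09 m^3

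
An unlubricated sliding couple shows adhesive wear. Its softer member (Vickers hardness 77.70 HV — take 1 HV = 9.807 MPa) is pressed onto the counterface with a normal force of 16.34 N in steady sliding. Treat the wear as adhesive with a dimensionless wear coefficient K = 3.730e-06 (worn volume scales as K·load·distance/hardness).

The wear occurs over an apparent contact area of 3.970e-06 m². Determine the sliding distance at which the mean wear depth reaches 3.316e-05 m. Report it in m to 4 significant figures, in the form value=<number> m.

Intermediates are displayed rounded; the computation keeps full precision, and one last rounding, at 4 significant digits.
Convert: Hardness H = 77.70 HV × 9.807 MPa/HV = 762.0 MPa = 7.620e+08 Pa.
Collected in SI base units: W = 16.34 N, H = 7.620e+08 Pa, K = 3.730e-06.
Limit volume V_lim = h_lim·A = 3.316e-05 · 3.970e-06 = 1.316e-10 m³.
So the life L = V_lim·H/(K·W) = 1.316e-10 · 7.620e+08 / (3.730e-06 · 16.34) = 1646 m.

value=1646 m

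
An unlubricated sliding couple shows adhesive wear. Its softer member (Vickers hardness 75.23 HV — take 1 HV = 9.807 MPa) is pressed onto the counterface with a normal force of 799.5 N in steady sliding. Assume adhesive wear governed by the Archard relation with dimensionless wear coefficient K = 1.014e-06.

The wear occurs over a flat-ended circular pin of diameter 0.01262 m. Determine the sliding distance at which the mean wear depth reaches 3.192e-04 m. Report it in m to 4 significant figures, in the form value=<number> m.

Intermediates are displayed rounded; every step maintains exact precision, and one final rounding to 4 significant digits.
Hardness H = 75.23 HV × 9.807 MPa/HV = 737.8 MPa = 7.378e+08 Pa.
Contact area A = π·d²/4 = π·(0.01262 m)²/4 = 1.251e-04 m².
In SI base units, W = 799.5 N, H = 7.378e+08 Pa, K = 1.014e-06.
At the depth limit, V_lim = h_lim·A = 3.192e-04 · 1.251e-04 = 3.993e-08 m³.
So the life L = V_lim·H/(K·W) = 3.993e-08 · 7.378e+08 / (1.014e-06 · 799.5) = 3.634e+04 m.

value=3.634e+04 m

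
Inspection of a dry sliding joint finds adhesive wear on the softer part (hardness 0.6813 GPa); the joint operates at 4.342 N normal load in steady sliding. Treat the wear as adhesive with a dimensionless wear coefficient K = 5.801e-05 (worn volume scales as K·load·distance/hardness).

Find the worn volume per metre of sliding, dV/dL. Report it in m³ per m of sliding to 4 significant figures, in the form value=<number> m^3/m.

Every step runs at exact precision; intermediate values are displayed rounded, and rounded once at the end, at 4 significant figures.
Hardness H = 0.6813 GPa = 6.813e+08 Pa.
As SI base values: W = 4.342 N, H = 6.813e+08 Pa, K = 5.801e-05.
Wear rate dV/dL = K·W/H, per unit distance: 5.801e-05 · 4.342 / 6.813e+08 = 3.697e-13 m³/m.

value=3.697e-13 m^3/m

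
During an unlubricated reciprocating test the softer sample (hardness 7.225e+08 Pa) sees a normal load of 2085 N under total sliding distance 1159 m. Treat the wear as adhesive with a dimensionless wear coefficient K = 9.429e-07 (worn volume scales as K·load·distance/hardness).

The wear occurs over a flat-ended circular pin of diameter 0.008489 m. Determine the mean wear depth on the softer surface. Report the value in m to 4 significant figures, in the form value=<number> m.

All arithmetic carries full float precision — the intermediates are shown rounded, and rounded just once, at four significant figures.
Contact area A = π·d²/4 = π·(0.008489 m)²/4 = 5.660e-05 m².
Working in SI base units: W = 2085 N, H = 7.225e+08 Pa, K = 9.429e-07.
The Archard volume V = K·W·L/H = 9.429e-07 · 2085 · 1159 / 7.225e+08 = 3.154e-09 m³.
Depth h = V/A = 3.154e-09 / 5.660e-05 = 5.572e-05 m.

value=5.572e-05 m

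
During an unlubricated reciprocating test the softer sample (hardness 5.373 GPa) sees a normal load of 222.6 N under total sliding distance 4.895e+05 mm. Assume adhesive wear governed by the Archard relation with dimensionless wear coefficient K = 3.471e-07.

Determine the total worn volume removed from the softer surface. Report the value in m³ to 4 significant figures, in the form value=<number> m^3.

value=7.039e-12 m^3

Every step keeps full float precision, and quoted intermediates are rounded — one last rounding to four significant figures.
Convert: The distance L = 4.895e+05 mm = 489.5 m.
Convert: Hardness H = 5.373 GPa = 5.373e+09 Pa.
In SI base units: W = 222.6 N, H = 5.373e+09 Pa, K = 3.471e-07.
Archard volume V = K·W·L/H = 3.471e-07 · 222.6 · 489.5 / 5.373e+09 = 7.039e-12 m³.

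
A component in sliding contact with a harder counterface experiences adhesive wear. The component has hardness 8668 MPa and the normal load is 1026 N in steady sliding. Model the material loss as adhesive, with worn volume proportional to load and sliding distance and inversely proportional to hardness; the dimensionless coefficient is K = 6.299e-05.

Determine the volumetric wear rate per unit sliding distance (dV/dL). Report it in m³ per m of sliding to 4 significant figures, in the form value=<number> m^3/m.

value=7.456e-12 m^3/m

Intermediate values appear rounded; the algebra keeps full precision; a single final rounding to 4 significant digits.
Convert: Hardness H = 8668 MPa = 8.668e+09 Pa.
Restated in SI base units: W = 1026 N, H = 8.668e+09 Pa, K = 6.299e-05.
Rate of wear dV/dL = K·W/H — distance-free: 6.299e-05 · 1026 / 8.668e+09 = 7.456e-12 m³/m.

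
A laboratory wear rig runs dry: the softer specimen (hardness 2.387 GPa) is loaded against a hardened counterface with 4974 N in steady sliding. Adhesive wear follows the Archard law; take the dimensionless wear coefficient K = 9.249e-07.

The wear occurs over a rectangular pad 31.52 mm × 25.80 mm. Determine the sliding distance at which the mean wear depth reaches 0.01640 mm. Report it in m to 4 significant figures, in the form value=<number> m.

All working math holds full float precision; the intermediates appear rounded; rounded once at the end to 4 significant figures.
Hardness H = 2.387 GPa = 2.387e+09 Pa.
Pad sides 31.52 mm × 25.80 mm = 0.03152 m × 0.02580 m. Contact area A = 0.03152 m × 0.02580 m = 8.132e-04 m².
Depth limit h_lim = 0.01640 mm = 1.640e-05 m.
SI base units throughout: W = 4974 N, H = 2.387e+09 Pa, K = 9.249e-07.
Limit volume V_lim = h_lim·A = 1.640e-05 · 8.132e-04 = 1.334e-08 m³.
Life L = V_lim·H/(K·W) = 1.334e-08 · 2.387e+09 / (9.249e-07 · 4974) = 6920 m.

value=6920 m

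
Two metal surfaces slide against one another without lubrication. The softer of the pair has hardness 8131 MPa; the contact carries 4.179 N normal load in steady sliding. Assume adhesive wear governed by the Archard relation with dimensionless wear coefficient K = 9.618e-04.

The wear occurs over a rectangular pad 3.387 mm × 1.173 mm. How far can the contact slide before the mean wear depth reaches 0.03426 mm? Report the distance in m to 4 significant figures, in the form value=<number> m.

Intermediates are shown rounded. The computation maintains full precision, and a single final rounding, at four significant digits.
Convert: Hardness H = 8131 MPa = 8.131e+09 Pa.
Convert: Pad sides 3.387 mm × 1.173 mm = 0.003387 m × 0.001173 m. Contact area A = 0.003387 m × 0.001173 m = 3.973e-06 m².
Convert: Depth limit h_lim = 0.03426 mm = 3.426e-05 m.
In SI base units, W = 4.179 N, H = 8.131e+09 Pa, K = 9.618e-04.
Allowed volume V_lim = h_lim·A = 3.426e-05 · 3.973e-06 = 1.361e-10 m³.
Inverting, life L = V_lim·H/(K·W) = 1.361e-10 · 8.131e+09 / (9.618e-04 · 4.179) = 275.4 m.

value=275.4 m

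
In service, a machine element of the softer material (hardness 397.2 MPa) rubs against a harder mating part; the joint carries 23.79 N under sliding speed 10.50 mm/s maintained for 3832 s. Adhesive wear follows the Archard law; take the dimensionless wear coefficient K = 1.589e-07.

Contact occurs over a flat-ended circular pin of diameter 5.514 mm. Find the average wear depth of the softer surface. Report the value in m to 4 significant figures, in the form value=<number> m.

value=1.604e-08 m

The algebra runs at exact precision — the intermediates are shown rounded, and rounded just once to four significant digits.
Convert: Sliding speed v = 10.50 mm/s = 0.01050 m/s. The distance L = v·t = 0.01050 m/s × 3832 s = 40.24 m.
Convert: Hardness H = 397.2 MPa = 3.972e+08 Pa.
Convert: Pin diameter d = 5.514 mm = 0.005514 m. Contact area A = π·d²/4 = π·(0.005514 m)²/4 = 2.388e-05 m².
Collected in SI base units: W = 23.79 N, H = 3.972e+08 Pa, K = 1.589e-07.
Archard relation: V = K·W·L/H = 1.589e-07 · 23.79 · 40.24 / 3.972e+08 = 3.829e-13 m³.
Wear depth h = V/A = 3.829e-13 / 2.388e-05 = 1.604e-08 m.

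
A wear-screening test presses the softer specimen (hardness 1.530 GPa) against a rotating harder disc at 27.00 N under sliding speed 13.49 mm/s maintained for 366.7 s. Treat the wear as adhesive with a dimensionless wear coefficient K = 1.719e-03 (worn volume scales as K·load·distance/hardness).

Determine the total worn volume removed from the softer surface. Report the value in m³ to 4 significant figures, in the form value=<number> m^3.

value=1.501e-10 m^3

Displayed values are rounded — every step carries full float precision; rounded once at the end, at 4 significant figures.
Sliding speed v = 13.49 mm/s = 0.01349 m/s. Total distance L = v·t = 0.01349 m/s × 366.7 s = 4.947 m.
Hardness H = 1.530 GPa = 1.530e+09 Pa.
Working in SI base units: W = 27.00 N, H = 1.530e+09 Pa, K = 1.719e-03.
Worn volume V = K·W·L/H = 1.719e-03 · 27.00 · 4.947 / 1.530e+09 = 1.501e-10 m³.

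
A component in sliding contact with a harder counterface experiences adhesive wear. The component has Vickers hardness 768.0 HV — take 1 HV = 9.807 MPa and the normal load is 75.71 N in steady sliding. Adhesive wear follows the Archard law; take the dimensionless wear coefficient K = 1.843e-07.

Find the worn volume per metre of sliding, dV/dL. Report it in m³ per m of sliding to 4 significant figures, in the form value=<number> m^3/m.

value=1.853e-15 m^3/m

The computation carries full float precision — intermediate values are printed rounded, and one last rounding: four significant digits.
Hardness H = 768.0 HV × 9.807 MPa/HV = 7532 MPa = 7.532e+09 Pa.
Restated in SI base units: W = 75.71 N, H = 7.532e+09 Pa, K = 1.843e-07.
The wear rate dV/dL = K·W/H (no L dependence): 1.843e-07 · 75.71 / 7.532e+09 = 1.853e-15 m³/m.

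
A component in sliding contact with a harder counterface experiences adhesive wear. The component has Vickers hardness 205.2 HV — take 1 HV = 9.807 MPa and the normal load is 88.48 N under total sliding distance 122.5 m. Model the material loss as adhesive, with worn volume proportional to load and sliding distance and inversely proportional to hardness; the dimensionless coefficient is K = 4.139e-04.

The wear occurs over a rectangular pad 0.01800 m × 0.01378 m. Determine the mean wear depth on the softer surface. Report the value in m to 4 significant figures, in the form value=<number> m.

Shown intermediates are rounded; all arithmetic carries full precision. Rounded once at the end: 4 significant figures.
Convert: Hardness H = 205.2 HV × 9.807 MPa/HV = 2012 MPa = 2.012e+09 Pa.
Convert: Contact area A = 0.01800 m × 0.01378 m = 2.480e-04 m².
In SI base units, W = 88.48 N, H = 2.012e+09 Pa, K = 4.139e-04.
Apply Archard: V = K·W·L/H = 4.139e-04 · 88.48 · 122.5 / 2.012e+09 = 2.229e-09 m³.
Depth of wear h = V/A = 2.229e-09 / 2.480e-04 = 8.988e-06 m.

value=8.988e-06 m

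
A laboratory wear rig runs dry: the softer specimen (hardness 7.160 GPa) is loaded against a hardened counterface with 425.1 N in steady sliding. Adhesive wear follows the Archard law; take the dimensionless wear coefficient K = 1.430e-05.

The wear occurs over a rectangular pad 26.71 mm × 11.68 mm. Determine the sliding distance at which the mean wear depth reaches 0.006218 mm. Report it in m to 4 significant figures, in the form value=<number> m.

All working math maintains full precision — the intermediates are shown rounded, and a lone final rounding, at 4 significant digits.
Convert: Hardness H = 7.160 GPa = 7.160e+09 Pa.
Convert: Pad sides 26.71 mm × 11.68 mm = 0.02671 m × 0.01168 m. Contact area A = 0.02671 m × 0.01168 m = 3.120e-04 m².
Convert: Depth limit h_lim = 0.006218 mm = 6.218e-06 m.
In SI base units, W = 425.1 N, H = 7.160e+09 Pa, K = 1.430e-05.
Allowed volume V_lim = h_lim·A = 6.218e-06 · 3.120e-04 = 1.940e-09 m³.
Life L = V_lim·H/(K·W) = 1.940e-09 · 7.160e+09 / (1.430e-05 · 425.1) = 2285 m.

value=2285 m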